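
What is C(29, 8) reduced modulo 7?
4

Using Lucas' theorem:
Write n=29 and k=8 in base 7:
n in base 7: [4, 1]
k in base 7: [1, 1]
C(29,8) mod 7 = ∏ C(n_i, k_i) mod 7
Digit binomials (mod 7): C(4,1) = 4; C(1,1) = 1
Product: 4 × 1 = 4 ≡ 4 (mod 7)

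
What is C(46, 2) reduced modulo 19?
9

Using Lucas' theorem:
Write n=46 and k=2 in base 19:
n in base 19: [2, 8]
k in base 19: [0, 2]
C(46,2) mod 19 = ∏ C(n_i, k_i) mod 19
Digit binomials (mod 19): C(2,0) = 1; C(8,2) = 28 ≡ 9
Product: 1 × 9 = 9 ≡ 9 (mod 19)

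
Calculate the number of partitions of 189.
1527273599625

p(n) counts ways to write n as a sum of positive integers (order ignored).
Euler's pentagonal recurrence: p(k) = p(k-1) + p(k-2) - p(k-5) - p(k-7) + p(k-12) + p(k-15) - ... (offsets j(3j∓1)/2, signs ++--, p(0)=1, p(<0)=0).
DP table for k = 0..188: p(0)=1, p(1)=1, p(2)=2, p(3)=3, p(4)=5, p(5)=7, p(6)=11, p(7)=15, p(8)=22, p(9)=30, p(10)=42, p(11)=56, p(12)=77, p(13)=101, p(14)=135, p(15)=176, p(16)=231, p(17)=297, p(18)=385, p(19)=490, p(20)=627, p(21)=792, p(22)=1002, p(23)=1255, p(24)=1575, p(25)=1958, p(26)=2436, p(27)=3010, p(28)=3718, p(29)=4565, p(30)=5604, p(31)=6842, p(32)=8349, p(33)=10143, p(34)=12310, p(35)=14883, p(36)=17977, p(37)=21637, p(38)=26015, p(39)=31185, p(40)=37338, p(41)=44583, p(42)=53174, p(43)=63261, p(44)=75175, p(45)=89134, p(46)=105558, p(47)=124754, p(48)=147273, p(49)=173525, p(50)=204226, p(51)=239943, p(52)=281589, p(53)=329931, p(54)=386155, p(55)=451276, p(56)=526823, p(57)=614154, p(58)=715220, p(59)=831820, p(60)=966467, p(61)=1121505, p(62)=1300156, p(63)=1505499, p(64)=1741630, p(65)=2012558, p(66)=2323520, p(67)=2679689, p(68)=3087735, p(69)=3554345, p(70)=4087968, p(71)=4697205, p(72)=5392783, p(73)=6185689, p(74)=7089500, p(75)=8118264, p(76)=9289091, p(77)=10619863, p(78)=12132164, p(79)=13848650, p(80)=15796476, p(81)=18004327, p(82)=20506255, p(83)=23338469, p(84)=26543660, p(85)=30167357, p(86)=34262962, p(87)=38887673, p(88)=44108109, p(89)=49995925, p(90)=56634173, p(91)=64112359, p(92)=72533807, p(93)=82010177, p(94)=92669720, p(95)=104651419, p(96)=118114304, p(97)=133230930, p(98)=150198136, p(99)=169229875, p(100)=190569292, p(101)=214481126, p(102)=241265379, p(103)=271248950, p(104)=304801365, p(105)=342325709, p(106)=384276336, p(107)=431149389, p(108)=483502844, p(109)=541946240, p(110)=607163746, p(111)=679903203, p(112)=761002156, p(113)=851376628, p(114)=952050665, p(115)=1064144451, p(116)=1188908248, p(117)=1327710076, p(118)=1482074143, p(119)=1653668665, p(120)=1844349560, p(121)=2056148051, p(122)=2291320912, p(123)=2552338241, p(124)=2841940500, p(125)=3163127352, p(126)=3519222692, p(127)=3913864295, p(128)=4351078600, p(129)=4835271870, p(130)=5371315400, p(131)=5964539504, p(132)=6620830889, p(133)=7346629512, p(134)=8149040695, p(135)=9035836076, p(136)=10015581680, p(137)=11097645016, p(138)=12292341831, p(139)=13610949895, p(140)=15065878135, p(141)=16670689208, p(142)=18440293320, p(143)=20390982757, p(144)=22540654445, p(145)=24908858009, p(146)=27517052599, p(147)=30388671978, p(148)=33549419497, p(149)=37027355200, p(150)=40853235313, p(151)=45060624582, p(152)=49686288421, p(153)=54770336324, p(154)=60356673280, p(155)=66493182097, p(156)=73232243759, p(157)=80630964769, p(158)=88751778802, p(159)=97662728555, p(160)=107438159466, p(161)=118159068427, p(162)=129913904637, p(163)=142798995930, p(164)=156919475295, p(165)=172389800255, p(166)=189334822579, p(167)=207890420102, p(168)=228204732751, p(169)=250438925115, p(170)=274768617130, p(171)=301384802048, p(172)=330495499613, p(173)=362326859895, p(174)=397125074750, p(175)=435157697830, p(176)=476715857290, p(177)=522115831195, p(178)=571701605655, p(179)=625846753120, p(180)=684957390936, p(181)=749474411781, p(182)=819876908323, p(183)=896684817527, p(184)=980462880430, p(185)=1071823774337, p(186)=1171432692373, p(187)=1280011042268, p(188)=1398341745571.
Final step: p(189) = p(188) + p(187) - p(184) - p(182) + p(177) + p(174) - p(167) - p(163) + p(154) + p(149) - p(138) - p(132) + p(119) + p(112) - p(97) - p(89) + p(72) + p(63) - p(44) - p(34) + p(13) + p(2)
= 1398341745571 + 1280011042268 - 980462880430 - 819876908323 + 522115831195 + 397125074750 - 207890420102 - 142798995930 + 60356673280 + 37027355200 - 12292341831 - 6620830889 + 1653668665 + 761002156 - 133230930 - 49995925 + 5392783 + 1505499 - 75175 - 12310 + 101 + 2
= 1527273599625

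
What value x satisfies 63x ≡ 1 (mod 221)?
214

gcd(63, 221) = 1, so the inverse exists.
Extended Euclidean algorithm on (221, 63):
221 = 3 × 63 + 32  ⟹  32 = (1)·221 + (-3)·63
63 = 1 × 32 + 31  ⟹  31 = (-1)·221 + (4)·63
32 = 1 × 31 + 1  ⟹  1 = (2)·221 + (-7)·63
So (-7)·63 ≡ 1 (mod 221), i.e. 63^(-1) ≡ -7 ≡ 214 (mod 221).
Check: 63 × 214 = 13482 ≡ 1 (mod 221)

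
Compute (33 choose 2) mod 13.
8

Using Lucas' theorem:
Write n=33 and k=2 in base 13:
n in base 13: [2, 7]
k in base 13: [0, 2]
C(33,2) mod 13 = ∏ C(n_i, k_i) mod 13
Digit binomials (mod 13): C(2,0) = 1; C(7,2) = 21 ≡ 8
Product: 1 × 8 = 8 ≡ 8 (mod 13)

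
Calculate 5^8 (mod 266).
137

Repeated squaring. Binary of 8 = 1000.
5^1 ≡ 5 (mod 266); 5^2 ≡ 25 (mod 266); 5^4 ≡ 93 (mod 266); 5^8 ≡ 137 (mod 266)
5^8 = 5^8 ≡ 137 (mod 266)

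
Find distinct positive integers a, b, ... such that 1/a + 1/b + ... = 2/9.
1/5 + 1/45

Greedy algorithm:
2/9: ceiling(9/2) = 5, use 1/5
1/45: ceiling(45/1) = 45, use 1/45
Result: 2/9 = 1/5 + 1/45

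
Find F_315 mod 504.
362

Matrix identity: Q^n = [[F_(n+1), F_n], [F_n, F_(n-1)]] with Q = [[1,1],[1,0]].
n = 315 = 100111011₂. Square-and-multiply, entries mod 504:
Q^1 = [[1,1],[1,0]]
Q^2 = (Q^1)² = [[2,1],[1,1]]
Q^4 = (Q^2)² = [[5,3],[3,2]]
Q^9 = (Q^4)²·Q = [[55,34],[34,21]]
Q^19 = (Q^9)²·Q = [[213,149],[149,64]]
Q^39 = (Q^19)²·Q = [[483,34],[34,449]]
Q^78 = (Q^39)² = [[85,440],[440,149]]
Q^157 = (Q^78)²·Q = [[377,233],[233,144]]
Q^315 = (Q^157)²·Q = [[291,362],[362,433]]
F_315 mod 504 = Q^315[0][1] = 362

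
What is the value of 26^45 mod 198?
188

Repeated squaring. Binary of 45 = 101101.
26^1 ≡ 26 (mod 198); 26^2 ≡ 82 (mod 198); 26^4 ≡ 190 (mod 198); 26^8 ≡ 64 (mod 198); 26^16 ≡ 136 (mod 198); 26^32 ≡ 82 (mod 198)
26^45 = 26^1 × 26^4 × 26^8 × 26^32 ≡ 188 (mod 198)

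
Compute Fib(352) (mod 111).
93

Matrix identity: Q^n = [[F_(n+1), F_n], [F_n, F_(n-1)]] with Q = [[1,1],[1,0]].
n = 352 = 101100000₂. Square-and-multiply, entries mod 111:
Q^1 = [[1,1],[1,0]]
Q^2 = (Q^1)² = [[2,1],[1,1]]
Q^5 = (Q^2)²·Q = [[8,5],[5,3]]
Q^11 = (Q^5)²·Q = [[33,89],[89,55]]
Q^22 = (Q^11)² = [[19,62],[62,68]]
Q^44 = (Q^22)² = [[98,66],[66,32]]
Q^88 = (Q^44)² = [[85,33],[33,52]]
Q^176 = (Q^88)² = [[100,81],[81,19]]
Q^352 = (Q^176)² = [[22,93],[93,40]]
F_352 mod 111 = Q^352[0][1] = 93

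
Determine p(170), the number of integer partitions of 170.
274768617130

p(n) counts ways to write n as a sum of positive integers (order ignored).
Euler's pentagonal recurrence: p(k) = p(k-1) + p(k-2) - p(k-5) - p(k-7) + p(k-12) + p(k-15) - ... (offsets j(3j∓1)/2, signs ++--, p(0)=1, p(<0)=0).
DP table for k = 0..169: p(0)=1, p(1)=1, p(2)=2, p(3)=3, p(4)=5, p(5)=7, p(6)=11, p(7)=15, p(8)=22, p(9)=30, p(10)=42, p(11)=56, p(12)=77, p(13)=101, p(14)=135, p(15)=176, p(16)=231, p(17)=297, p(18)=385, p(19)=490, p(20)=627, p(21)=792, p(22)=1002, p(23)=1255, p(24)=1575, p(25)=1958, p(26)=2436, p(27)=3010, p(28)=3718, p(29)=4565, p(30)=5604, p(31)=6842, p(32)=8349, p(33)=10143, p(34)=12310, p(35)=14883, p(36)=17977, p(37)=21637, p(38)=26015, p(39)=31185, p(40)=37338, p(41)=44583, p(42)=53174, p(43)=63261, p(44)=75175, p(45)=89134, p(46)=105558, p(47)=124754, p(48)=147273, p(49)=173525, p(50)=204226, p(51)=239943, p(52)=281589, p(53)=329931, p(54)=386155, p(55)=451276, p(56)=526823, p(57)=614154, p(58)=715220, p(59)=831820, p(60)=966467, p(61)=1121505, p(62)=1300156, p(63)=1505499, p(64)=1741630, p(65)=2012558, p(66)=2323520, p(67)=2679689, p(68)=3087735, p(69)=3554345, p(70)=4087968, p(71)=4697205, p(72)=5392783, p(73)=6185689, p(74)=7089500, p(75)=8118264, p(76)=9289091, p(77)=10619863, p(78)=12132164, p(79)=13848650, p(80)=15796476, p(81)=18004327, p(82)=20506255, p(83)=23338469, p(84)=26543660, p(85)=30167357, p(86)=34262962, p(87)=38887673, p(88)=44108109, p(89)=49995925, p(90)=56634173, p(91)=64112359, p(92)=72533807, p(93)=82010177, p(94)=92669720, p(95)=104651419, p(96)=118114304, p(97)=133230930, p(98)=150198136, p(99)=169229875, p(100)=190569292, p(101)=214481126, p(102)=241265379, p(103)=271248950, p(104)=304801365, p(105)=342325709, p(106)=384276336, p(107)=431149389, p(108)=483502844, p(109)=541946240, p(110)=607163746, p(111)=679903203, p(112)=761002156, p(113)=851376628, p(114)=952050665, p(115)=1064144451, p(116)=1188908248, p(117)=1327710076, p(118)=1482074143, p(119)=1653668665, p(120)=1844349560, p(121)=2056148051, p(122)=2291320912, p(123)=2552338241, p(124)=2841940500, p(125)=3163127352, p(126)=3519222692, p(127)=3913864295, p(128)=4351078600, p(129)=4835271870, p(130)=5371315400, p(131)=5964539504, p(132)=6620830889, p(133)=7346629512, p(134)=8149040695, p(135)=9035836076, p(136)=10015581680, p(137)=11097645016, p(138)=12292341831, p(139)=13610949895, p(140)=15065878135, p(141)=16670689208, p(142)=18440293320, p(143)=20390982757, p(144)=22540654445, p(145)=24908858009, p(146)=27517052599, p(147)=30388671978, p(148)=33549419497, p(149)=37027355200, p(150)=40853235313, p(151)=45060624582, p(152)=49686288421, p(153)=54770336324, p(154)=60356673280, p(155)=66493182097, p(156)=73232243759, p(157)=80630964769, p(158)=88751778802, p(159)=97662728555, p(160)=107438159466, p(161)=118159068427, p(162)=129913904637, p(163)=142798995930, p(164)=156919475295, p(165)=172389800255, p(166)=189334822579, p(167)=207890420102, p(168)=228204732751, p(169)=250438925115.
Final step: p(170) = p(169) + p(168) - p(165) - p(163) + p(158) + p(155) - p(148) - p(144) + p(135) + p(130) - p(119) - p(113) + p(100) + p(93) - p(78) - p(70) + p(53) + p(44) - p(25) - p(15)
= 250438925115 + 228204732751 - 172389800255 - 142798995930 + 88751778802 + 66493182097 - 33549419497 - 22540654445 + 9035836076 + 5371315400 - 1653668665 - 851376628 + 190569292 + 82010177 - 12132164 - 4087968 + 329931 + 75175 - 1958 - 176
= 274768617130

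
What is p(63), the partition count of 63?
1505499

p(n) counts ways to write n as a sum of positive integers (order ignored).
Euler's pentagonal recurrence: p(k) = p(k-1) + p(k-2) - p(k-5) - p(k-7) + p(k-12) + p(k-15) - ... (offsets j(3j∓1)/2, signs ++--, p(0)=1, p(<0)=0).
DP table for k = 0..62: p(0)=1, p(1)=1, p(2)=2, p(3)=3, p(4)=5, p(5)=7, p(6)=11, p(7)=15, p(8)=22, p(9)=30, p(10)=42, p(11)=56, p(12)=77, p(13)=101, p(14)=135, p(15)=176, p(16)=231, p(17)=297, p(18)=385, p(19)=490, p(20)=627, p(21)=792, p(22)=1002, p(23)=1255, p(24)=1575, p(25)=1958, p(26)=2436, p(27)=3010, p(28)=3718, p(29)=4565, p(30)=5604, p(31)=6842, p(32)=8349, p(33)=10143, p(34)=12310, p(35)=14883, p(36)=17977, p(37)=21637, p(38)=26015, p(39)=31185, p(40)=37338, p(41)=44583, p(42)=53174, p(43)=63261, p(44)=75175, p(45)=89134, p(46)=105558, p(47)=124754, p(48)=147273, p(49)=173525, p(50)=204226, p(51)=239943, p(52)=281589, p(53)=329931, p(54)=386155, p(55)=451276, p(56)=526823, p(57)=614154, p(58)=715220, p(59)=831820, p(60)=966467, p(61)=1121505, p(62)=1300156.
Final step: p(63) = p(62) + p(61) - p(58) - p(56) + p(51) + p(48) - p(41) - p(37) + p(28) + p(23) - p(12) - p(6)
= 1300156 + 1121505 - 715220 - 526823 + 239943 + 147273 - 44583 - 21637 + 3718 + 1255 - 77 - 11
= 1505499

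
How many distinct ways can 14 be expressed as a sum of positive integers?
135

p(n) counts ways to write n as a sum of positive integers (order ignored).
Euler's pentagonal recurrence: p(k) = p(k-1) + p(k-2) - p(k-5) - p(k-7) + p(k-12) + p(k-15) - ... (offsets j(3j∓1)/2, signs ++--, p(0)=1, p(<0)=0).
DP table for k = 0..13: p(0)=1, p(1)=1, p(2)=2, p(3)=3, p(4)=5, p(5)=7, p(6)=11, p(7)=15, p(8)=22, p(9)=30, p(10)=42, p(11)=56, p(12)=77, p(13)=101.
Final step: p(14) = p(13) + p(12) - p(9) - p(7) + p(2)
= 101 + 77 - 30 - 15 + 2
= 135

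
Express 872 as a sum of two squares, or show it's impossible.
14² + 26² (a=14, b=26)

Factorization: 872 = 2^3 × 109
By Fermat: n is sum of two squares iff every prime p ≡ 3 (mod 4) appears to even power.
All primes ≡ 3 (mod 4) appear to even power.
Search a = 0, 1, 2, … for 872 - a² a perfect square: first hit at a = 14: 872 - 196 = 676 = 26².
872 = 14² + 26² = 196 + 676 ✓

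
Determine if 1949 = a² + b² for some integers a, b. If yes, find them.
10² + 43² (a=10, b=43)

Factorization: 1949 = 1949
By Fermat: n is sum of two squares iff every prime p ≡ 3 (mod 4) appears to even power.
All primes ≡ 3 (mod 4) appear to even power.
Search a = 0, 1, 2, … for 1949 - a² a perfect square: first hit at a = 10: 1949 - 100 = 1849 = 43².
1949 = 10² + 43² = 100 + 1849 ✓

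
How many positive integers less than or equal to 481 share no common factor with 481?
432

481 = 13 × 37
φ(n) = n × ∏(1 - 1/p) for each prime p dividing n
φ(481) = 481 × (1 - 1/13) × (1 - 1/37) = 432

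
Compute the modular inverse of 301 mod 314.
169

gcd(301, 314) = 1, so the inverse exists.
Extended Euclidean algorithm on (314, 301):
314 = 1 × 301 + 13  ⟹  13 = (1)·314 + (-1)·301
301 = 23 × 13 + 2  ⟹  2 = (-23)·314 + (24)·301
13 = 6 × 2 + 1  ⟹  1 = (139)·314 + (-145)·301
So (-145)·301 ≡ 1 (mod 314), i.e. 301^(-1) ≡ -145 ≡ 169 (mod 314).
Check: 301 × 169 = 50869 ≡ 1 (mod 314)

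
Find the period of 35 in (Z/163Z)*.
81

163 is prime, so ord(35) divides φ(163) = 162.
Divisors of 162: 1, 2, 3, 6, 9, 18, 27, 54, 81, 162.
Repeated squaring: 35^1 ≡ 35, 35^2 ≡ 84, 35^4 ≡ 47, 35^8 ≡ 90, 35^16 ≡ 113, 35^32 ≡ 55, 35^64 ≡ 91, 35^128 ≡ 131 (mod 163).
Test 35^d mod 163 for each divisor d in increasing order:
35^1 ≡ 35
35^2 ≡ 84
35^3 = 35^2·35^1 ≡ 6
35^6 = 35^4·35^2 ≡ 36
35^9 = 35^8·35^1 ≡ 53
35^18 = 35^16·35^2 ≡ 38
35^27 = 35^16·35^8·35^2·35^1 ≡ 58
35^54 = 35^32·35^16·35^4·35^2 ≡ 104
35^81 = 35^64·35^16·35^1 ≡ 1  ← first divisor giving 1
The order is 81.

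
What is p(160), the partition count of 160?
107438159466

p(n) counts ways to write n as a sum of positive integers (order ignored).
Euler's pentagonal recurrence: p(k) = p(k-1) + p(k-2) - p(k-5) - p(k-7) + p(k-12) + p(k-15) - ... (offsets j(3j∓1)/2, signs ++--, p(0)=1, p(<0)=0).
DP table for k = 0..159: p(0)=1, p(1)=1, p(2)=2, p(3)=3, p(4)=5, p(5)=7, p(6)=11, p(7)=15, p(8)=22, p(9)=30, p(10)=42, p(11)=56, p(12)=77, p(13)=101, p(14)=135, p(15)=176, p(16)=231, p(17)=297, p(18)=385, p(19)=490, p(20)=627, p(21)=792, p(22)=1002, p(23)=1255, p(24)=1575, p(25)=1958, p(26)=2436, p(27)=3010, p(28)=3718, p(29)=4565, p(30)=5604, p(31)=6842, p(32)=8349, p(33)=10143, p(34)=12310, p(35)=14883, p(36)=17977, p(37)=21637, p(38)=26015, p(39)=31185, p(40)=37338, p(41)=44583, p(42)=53174, p(43)=63261, p(44)=75175, p(45)=89134, p(46)=105558, p(47)=124754, p(48)=147273, p(49)=173525, p(50)=204226, p(51)=239943, p(52)=281589, p(53)=329931, p(54)=386155, p(55)=451276, p(56)=526823, p(57)=614154, p(58)=715220, p(59)=831820, p(60)=966467, p(61)=1121505, p(62)=1300156, p(63)=1505499, p(64)=1741630, p(65)=2012558, p(66)=2323520, p(67)=2679689, p(68)=3087735, p(69)=3554345, p(70)=4087968, p(71)=4697205, p(72)=5392783, p(73)=6185689, p(74)=7089500, p(75)=8118264, p(76)=9289091, p(77)=10619863, p(78)=12132164, p(79)=13848650, p(80)=15796476, p(81)=18004327, p(82)=20506255, p(83)=23338469, p(84)=26543660, p(85)=30167357, p(86)=34262962, p(87)=38887673, p(88)=44108109, p(89)=49995925, p(90)=56634173, p(91)=64112359, p(92)=72533807, p(93)=82010177, p(94)=92669720, p(95)=104651419, p(96)=118114304, p(97)=133230930, p(98)=150198136, p(99)=169229875, p(100)=190569292, p(101)=214481126, p(102)=241265379, p(103)=271248950, p(104)=304801365, p(105)=342325709, p(106)=384276336, p(107)=431149389, p(108)=483502844, p(109)=541946240, p(110)=607163746, p(111)=679903203, p(112)=761002156, p(113)=851376628, p(114)=952050665, p(115)=1064144451, p(116)=1188908248, p(117)=1327710076, p(118)=1482074143, p(119)=1653668665, p(120)=1844349560, p(121)=2056148051, p(122)=2291320912, p(123)=2552338241, p(124)=2841940500, p(125)=3163127352, p(126)=3519222692, p(127)=3913864295, p(128)=4351078600, p(129)=4835271870, p(130)=5371315400, p(131)=5964539504, p(132)=6620830889, p(133)=7346629512, p(134)=8149040695, p(135)=9035836076, p(136)=10015581680, p(137)=11097645016, p(138)=12292341831, p(139)=13610949895, p(140)=15065878135, p(141)=16670689208, p(142)=18440293320, p(143)=20390982757, p(144)=22540654445, p(145)=24908858009, p(146)=27517052599, p(147)=30388671978, p(148)=33549419497, p(149)=37027355200, p(150)=40853235313, p(151)=45060624582, p(152)=49686288421, p(153)=54770336324, p(154)=60356673280, p(155)=66493182097, p(156)=73232243759, p(157)=80630964769, p(158)=88751778802, p(159)=97662728555.
Final step: p(160) = p(159) + p(158) - p(155) - p(153) + p(148) + p(145) - p(138) - p(134) + p(125) + p(120) - p(109) - p(103) + p(90) + p(83) - p(68) - p(60) + p(43) + p(34) - p(15) - p(5)
= 97662728555 + 88751778802 - 66493182097 - 54770336324 + 33549419497 + 24908858009 - 12292341831 - 8149040695 + 3163127352 + 1844349560 - 541946240 - 271248950 + 56634173 + 23338469 - 3087735 - 966467 + 63261 + 12310 - 176 - 7
= 107438159466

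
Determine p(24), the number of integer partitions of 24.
1575

p(n) counts ways to write n as a sum of positive integers (order ignored).
Euler's pentagonal recurrence: p(k) = p(k-1) + p(k-2) - p(k-5) - p(k-7) + p(k-12) + p(k-15) - ... (offsets j(3j∓1)/2, signs ++--, p(0)=1, p(<0)=0).
DP table for k = 0..23: p(0)=1, p(1)=1, p(2)=2, p(3)=3, p(4)=5, p(5)=7, p(6)=11, p(7)=15, p(8)=22, p(9)=30, p(10)=42, p(11)=56, p(12)=77, p(13)=101, p(14)=135, p(15)=176, p(16)=231, p(17)=297, p(18)=385, p(19)=490, p(20)=627, p(21)=792, p(22)=1002, p(23)=1255.
Final step: p(24) = p(23) + p(22) - p(19) - p(17) + p(12) + p(9) - p(2)
= 1255 + 1002 - 490 - 297 + 77 + 30 - 2
= 1575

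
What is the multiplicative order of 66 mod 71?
10

71 is prime, so ord(66) divides φ(71) = 70.
Divisors of 70: 1, 2, 5, 7, 10, 14, 35, 70.
Repeated squaring: 66^1 ≡ 66, 66^2 ≡ 25, 66^4 ≡ 57, 66^8 ≡ 54, 66^16 ≡ 5, 66^32 ≡ 25, 66^64 ≡ 57 (mod 71).
Test 66^d mod 71 for each divisor d in increasing order:
66^1 ≡ 66
66^2 ≡ 25
66^5 = 66^4·66^1 ≡ 70
66^7 = 66^4·66^2·66^1 ≡ 46
66^10 = 66^8·66^2 ≡ 1  ← first divisor giving 1
The order is 10.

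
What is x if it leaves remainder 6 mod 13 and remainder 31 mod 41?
318

Using Chinese Remainder Theorem:
M = 13 × 41 = 533
M1 = 41, M2 = 13
y1 = 41^(-1) mod 13 = 7
y2 = 13^(-1) mod 41 = 19
x = (6×41×7 + 31×13×19) mod 533 = 318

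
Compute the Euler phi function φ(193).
192

193 = 193
φ(n) = n × ∏(1 - 1/p) for each prime p dividing n
φ(193) = 193 × (1 - 1/193) = 192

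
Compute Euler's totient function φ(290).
112

290 = 2 × 5 × 29
φ(n) = n × ∏(1 - 1/p) for each prime p dividing n
φ(290) = 290 × (1 - 1/2) × (1 - 1/5) × (1 - 1/29) = 112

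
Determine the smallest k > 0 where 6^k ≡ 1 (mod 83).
82

83 is prime, so ord(6) divides φ(83) = 82.
Divisors of 82: 1, 2, 41, 82.
Repeated squaring: 6^1 ≡ 6, 6^2 ≡ 36, 6^4 ≡ 51, 6^8 ≡ 28, 6^16 ≡ 37, 6^32 ≡ 41, 6^64 ≡ 21 (mod 83).
Test 6^d mod 83 for each divisor d in increasing order:
6^1 ≡ 6
6^2 ≡ 36
6^41 = 6^32·6^8·6^1 ≡ 82
6^82 = 6^64·6^16·6^2 ≡ 1  ← first divisor giving 1
The order is 82.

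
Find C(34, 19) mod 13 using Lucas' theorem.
4

Using Lucas' theorem:
Write n=34 and k=19 in base 13:
n in base 13: [2, 8]
k in base 13: [1, 6]
C(34,19) mod 13 = ∏ C(n_i, k_i) mod 13
Digit binomials (mod 13): C(2,1) = 2; C(8,6) = 28 ≡ 2
Product: 2 × 2 = 4 ≡ 4 (mod 13)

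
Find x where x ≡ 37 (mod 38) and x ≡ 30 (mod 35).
835

Using Chinese Remainder Theorem:
M = 38 × 35 = 1330
M1 = 35, M2 = 38
y1 = 35^(-1) mod 38 = 25
y2 = 38^(-1) mod 35 = 12
x = (37×35×25 + 30×38×12) mod 1330 = 835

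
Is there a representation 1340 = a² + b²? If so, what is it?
Not possible

Factorization: 1340 = 2^2 × 5 × 67
By Fermat: n is sum of two squares iff every prime p ≡ 3 (mod 4) appears to even power.
Prime(s) ≡ 3 (mod 4) with odd exponent: [(67, 1)]
Therefore 1340 cannot be expressed as a² + b².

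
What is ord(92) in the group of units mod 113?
112

113 is prime, so ord(92) divides φ(113) = 112.
Divisors of 112: 1, 2, 4, 7, 8, 14, 16, 28, 56, 112.
Repeated squaring: 92^1 ≡ 92, 92^2 ≡ 102, 92^4 ≡ 8, 92^8 ≡ 64, 92^16 ≡ 28, 92^32 ≡ 106, 92^64 ≡ 49 (mod 113).
Test 92^d mod 113 for each divisor d in increasing order:
92^1 ≡ 92
92^2 ≡ 102
92^4 ≡ 8
92^7 = 92^4·92^2·92^1 ≡ 40
92^8 ≡ 64
92^14 = 92^8·92^4·92^2 ≡ 18
92^16 ≡ 28
92^28 = 92^16·92^8·92^4 ≡ 98
92^56 = 92^32·92^16·92^8 ≡ 112
92^112 = 92^64·92^32·92^16 ≡ 1  ← first divisor giving 1
The order is 112.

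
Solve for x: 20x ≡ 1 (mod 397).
139

gcd(20, 397) = 1, so the inverse exists.
Extended Euclidean algorithm on (397, 20):
397 = 19 × 20 + 17  ⟹  17 = (1)·397 + (-19)·20
20 = 1 × 17 + 3  ⟹  3 = (-1)·397 + (20)·20
17 = 5 × 3 + 2  ⟹  2 = (6)·397 + (-119)·20
3 = 1 × 2 + 1  ⟹  1 = (-7)·397 + (139)·20
So (139)·20 ≡ 1 (mod 397), i.e. 20^(-1) ≡ 139 (mod 397).
Check: 20 × 139 = 2780 ≡ 1 (mod 397)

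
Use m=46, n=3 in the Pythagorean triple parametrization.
(2107, 276, 2125)

Euclid's formula: a = m² - n², b = 2mn, c = m² + n²
m = 46, n = 3
a = 46² - 3² = 2116 - 9 = 2107
b = 2 × 46 × 3 = 276
c = 46² + 3² = 2116 + 9 = 2125
Verification: 2107² + 276² = 4439449 + 76176 = 4515625 = 2125² ✓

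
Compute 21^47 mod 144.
45

Repeated squaring. Binary of 47 = 101111.
21^1 ≡ 21 (mod 144); 21^2 ≡ 9 (mod 144); 21^4 ≡ 81 (mod 144); 21^8 ≡ 81 (mod 144); 21^16 ≡ 81 (mod 144); 21^32 ≡ 81 (mod 144)
21^47 = 21^1 × 21^2 × 21^4 × 21^8 × 21^32 ≡ 45 (mod 144)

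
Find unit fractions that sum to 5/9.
1/2 + 1/18

Greedy algorithm:
5/9: ceiling(9/5) = 2, use 1/2
1/18: ceiling(18/1) = 18, use 1/18
Result: 5/9 = 1/2 + 1/18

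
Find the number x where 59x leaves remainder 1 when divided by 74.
69

gcd(59, 74) = 1, so the inverse exists.
Extended Euclidean algorithm on (74, 59):
74 = 1 × 59 + 15  ⟹  15 = (1)·74 + (-1)·59
59 = 3 × 15 + 14  ⟹  14 = (-3)·74 + (4)·59
15 = 1 × 14 + 1  ⟹  1 = (4)·74 + (-5)·59
So (-5)·59 ≡ 1 (mod 74), i.e. 59^(-1) ≡ -5 ≡ 69 (mod 74).
Check: 59 × 69 = 4071 ≡ 1 (mod 74)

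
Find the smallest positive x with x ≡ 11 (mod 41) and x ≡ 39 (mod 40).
1159

Using Chinese Remainder Theorem:
M = 41 × 40 = 1640
M1 = 40, M2 = 41
y1 = 40^(-1) mod 41 = 40
y2 = 41^(-1) mod 40 = 1
x = (11×40×40 + 39×41×1) mod 1640 = 1159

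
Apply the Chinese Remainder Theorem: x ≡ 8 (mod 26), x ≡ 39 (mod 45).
1074

Using Chinese Remainder Theorem:
M = 26 × 45 = 1170
M1 = 45, M2 = 26
y1 = 45^(-1) mod 26 = 11
y2 = 26^(-1) mod 45 = 26
x = (8×45×11 + 39×26×26) mod 1170 = 1074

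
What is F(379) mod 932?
377

Matrix identity: Q^n = [[F_(n+1), F_n], [F_n, F_(n-1)]] with Q = [[1,1],[1,0]].
n = 379 = 101111011₂. Square-and-multiply, entries mod 932:
Q^1 = [[1,1],[1,0]]
Q^2 = (Q^1)² = [[2,1],[1,1]]
Q^5 = (Q^2)²·Q = [[8,5],[5,3]]
Q^11 = (Q^5)²·Q = [[144,89],[89,55]]
Q^23 = (Q^11)²·Q = [[700,697],[697,3]]
Q^47 = (Q^23)²·Q = [[696,5],[5,691]]
Q^94 = (Q^47)² = [[733,411],[411,322]]
Q^189 = (Q^94)²·Q = [[911,686],[686,225]]
Q^379 = (Q^189)²·Q = [[521,377],[377,144]]
F_379 mod 932 = Q^379[0][1] = 377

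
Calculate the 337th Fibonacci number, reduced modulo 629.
624

Matrix identity: Q^n = [[F_(n+1), F_n], [F_n, F_(n-1)]] with Q = [[1,1],[1,0]].
n = 337 = 101010001₂. Square-and-multiply, entries mod 629:
Q^1 = [[1,1],[1,0]]
Q^2 = (Q^1)² = [[2,1],[1,1]]
Q^5 = (Q^2)²·Q = [[8,5],[5,3]]
Q^10 = (Q^5)² = [[89,55],[55,34]]
Q^21 = (Q^10)²·Q = [[99,253],[253,475]]
Q^42 = (Q^21)² = [[217,552],[552,294]]
Q^84 = (Q^42)² = [[182,280],[280,531]]
Q^168 = (Q^84)² = [[191,247],[247,573]]
Q^337 = (Q^168)²·Q = [[3,624],[624,8]]
F_337 mod 629 = Q^337[0][1] = 624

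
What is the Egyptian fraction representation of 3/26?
1/9 + 1/234

Greedy algorithm:
3/26: ceiling(26/3) = 9, use 1/9
1/234: ceiling(234/1) = 234, use 1/234
Result: 3/26 = 1/9 + 1/234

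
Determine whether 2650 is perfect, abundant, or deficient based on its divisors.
deficient

Proper divisors of 2650: sum = 1 + 2 + 5 + 10 + 25 + 50 + 53 + 106 + 265 + 530 + 1325 = 2372
Since 2372 < 2650, 2650 is deficient.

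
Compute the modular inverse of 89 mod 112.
73

gcd(89, 112) = 1, so the inverse exists.
Extended Euclidean algorithm on (112, 89):
112 = 1 × 89 + 23  ⟹  23 = (1)·112 + (-1)·89
89 = 3 × 23 + 20  ⟹  20 = (-3)·112 + (4)·89
23 = 1 × 20 + 3  ⟹  3 = (4)·112 + (-5)·89
20 = 6 × 3 + 2  ⟹  2 = (-27)·112 + (34)·89
3 = 1 × 2 + 1  ⟹  1 = (31)·112 + (-39)·89
So (-39)·89 ≡ 1 (mod 112), i.e. 89^(-1) ≡ -39 ≡ 73 (mod 112).
Check: 89 × 73 = 6497 ≡ 1 (mod 112)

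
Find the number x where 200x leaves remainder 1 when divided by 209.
116

gcd(200, 209) = 1, so the inverse exists.
Extended Euclidean algorithm on (209, 200):
209 = 1 × 200 + 9  ⟹  9 = (1)·209 + (-1)·200
200 = 22 × 9 + 2  ⟹  2 = (-22)·209 + (23)·200
9 = 4 × 2 + 1  ⟹  1 = (89)·209 + (-93)·200
So (-93)·200 ≡ 1 (mod 209), i.e. 200^(-1) ≡ -93 ≡ 116 (mod 209).
Check: 200 × 116 = 23200 ≡ 1 (mod 209)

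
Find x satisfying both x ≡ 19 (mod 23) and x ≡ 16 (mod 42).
226

Using Chinese Remainder Theorem:
M = 23 × 42 = 966
M1 = 42, M2 = 23
y1 = 42^(-1) mod 23 = 17
y2 = 23^(-1) mod 42 = 11
x = (19×42×17 + 16×23×11) mod 966 = 226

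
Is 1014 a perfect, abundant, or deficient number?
abundant

Proper divisors of 1014: sum = 1 + 2 + 3 + 6 + 13 + 26 + 39 + 78 + 169 + 338 + 507 = 1182
Since 1182 > 1014, 1014 is abundant.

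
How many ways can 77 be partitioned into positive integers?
10619863

p(n) counts ways to write n as a sum of positive integers (order ignored).
Euler's pentagonal recurrence: p(k) = p(k-1) + p(k-2) - p(k-5) - p(k-7) + p(k-12) + p(k-15) - ... (offsets j(3j∓1)/2, signs ++--, p(0)=1, p(<0)=0).
DP table for k = 0..76: p(0)=1, p(1)=1, p(2)=2, p(3)=3, p(4)=5, p(5)=7, p(6)=11, p(7)=15, p(8)=22, p(9)=30, p(10)=42, p(11)=56, p(12)=77, p(13)=101, p(14)=135, p(15)=176, p(16)=231, p(17)=297, p(18)=385, p(19)=490, p(20)=627, p(21)=792, p(22)=1002, p(23)=1255, p(24)=1575, p(25)=1958, p(26)=2436, p(27)=3010, p(28)=3718, p(29)=4565, p(30)=5604, p(31)=6842, p(32)=8349, p(33)=10143, p(34)=12310, p(35)=14883, p(36)=17977, p(37)=21637, p(38)=26015, p(39)=31185, p(40)=37338, p(41)=44583, p(42)=53174, p(43)=63261, p(44)=75175, p(45)=89134, p(46)=105558, p(47)=124754, p(48)=147273, p(49)=173525, p(50)=204226, p(51)=239943, p(52)=281589, p(53)=329931, p(54)=386155, p(55)=451276, p(56)=526823, p(57)=614154, p(58)=715220, p(59)=831820, p(60)=966467, p(61)=1121505, p(62)=1300156, p(63)=1505499, p(64)=1741630, p(65)=2012558, p(66)=2323520, p(67)=2679689, p(68)=3087735, p(69)=3554345, p(70)=4087968, p(71)=4697205, p(72)=5392783, p(73)=6185689, p(74)=7089500, p(75)=8118264, p(76)=9289091.
Final step: p(77) = p(76) + p(75) - p(72) - p(70) + p(65) + p(62) - p(55) - p(51) + p(42) + p(37) - p(26) - p(20) + p(7) + p(0)
= 9289091 + 8118264 - 5392783 - 4087968 + 2012558 + 1300156 - 451276 - 239943 + 53174 + 21637 - 2436 - 627 + 15 + 1
= 10619863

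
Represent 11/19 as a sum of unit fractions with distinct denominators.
1/2 + 1/13 + 1/494

Greedy algorithm:
11/19: ceiling(19/11) = 2, use 1/2
3/38: ceiling(38/3) = 13, use 1/13
1/494: ceiling(494/1) = 494, use 1/494
Result: 11/19 = 1/2 + 1/13 + 1/494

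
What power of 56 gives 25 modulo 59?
42

Baby-step giant-step with step n = ⌈√59⌉ = 8.
Baby steps 56^j mod 59 (j:value) for j=0..7: 0:1, 1:56, 2:9, 3:32, 4:22, 5:52, 6:21, 7:55.
Giant-step multiplier: 56^(-8) ≡ 56^(58-8) = 56^50 ≡ 5 (mod 59).
Giant steps γ_i = 25·5^i mod 59: γ_0=25, γ_1=7, γ_2=35, γ_3=57, γ_4=49, γ_5=9 (in table at j=2).
x = i·n + j = 5·8 + 2 = 42.
Check: 56^42 ≡ 25 (mod 59).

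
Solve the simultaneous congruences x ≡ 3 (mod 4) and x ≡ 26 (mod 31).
119

Using Chinese Remainder Theorem:
M = 4 × 31 = 124
M1 = 31, M2 = 4
y1 = 31^(-1) mod 4 = 3
y2 = 4^(-1) mod 31 = 8
x = (3×31×3 + 26×4×8) mod 124 = 119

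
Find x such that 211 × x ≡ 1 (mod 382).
277

gcd(211, 382) = 1, so the inverse exists.
Extended Euclidean algorithm on (382, 211):
382 = 1 × 211 + 171  ⟹  171 = (1)·382 + (-1)·211
211 = 1 × 171 + 40  ⟹  40 = (-1)·382 + (2)·211
171 = 4 × 40 + 11  ⟹  11 = (5)·382 + (-9)·211
40 = 3 × 11 + 7  ⟹  7 = (-16)·382 + (29)·211
11 = 1 × 7 + 4  ⟹  4 = (21)·382 + (-38)·211
7 = 1 × 4 + 3  ⟹  3 = (-37)·382 + (67)·211
4 = 1 × 3 + 1  ⟹  1 = (58)·382 + (-105)·211
So (-105)·211 ≡ 1 (mod 382), i.e. 211^(-1) ≡ -105 ≡ 277 (mod 382).
Check: 211 × 277 = 58447 ≡ 1 (mod 382)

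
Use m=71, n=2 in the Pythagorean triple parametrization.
(5037, 284, 5045)

Euclid's formula: a = m² - n², b = 2mn, c = m² + n²
m = 71, n = 2
a = 71² - 2² = 5041 - 4 = 5037
b = 2 × 71 × 2 = 284
c = 71² + 2² = 5041 + 4 = 5045
Verification: 5037² + 284² = 25371369 + 80656 = 25452025 = 5045² ✓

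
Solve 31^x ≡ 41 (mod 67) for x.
25

Baby-step giant-step with step n = ⌈√67⌉ = 9.
Baby steps 31^j mod 67 (j:value) for j=0..8: 0:1, 1:31, 2:23, 3:43, 4:60, 5:51, 6:40, 7:34, 8:49.
Giant-step multiplier: 31^(-9) ≡ 31^(66-9) = 31^57 ≡ 3 (mod 67).
Giant steps γ_i = 41·3^i mod 67: γ_0=41, γ_1=56, γ_2=34 (in table at j=7).
x = i·n + j = 2·9 + 7 = 25.
Check: 31^25 ≡ 41 (mod 67).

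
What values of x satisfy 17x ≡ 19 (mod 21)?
x ≡ 11 (mod 21)

gcd(17, 21) = 1, which divides 19, so solutions exist.
Find 17^(-1) mod 21 by the extended Euclidean algorithm:
21 = 1 × 17 + 4  ⟹  4 = (1)·21 + (-1)·17
17 = 4 × 4 + 1  ⟹  1 = (-4)·21 + (5)·17
So (5)·17 ≡ 1 (mod 21), i.e. 17^(-1) ≡ 5 (mod 21).
x ≡ 5 × 19 = 95 ≡ 11 (mod 21).
Check: 17 × 11 = 187 ≡ 19 (mod 21).
Unique solution: x ≡ 11 (mod 21)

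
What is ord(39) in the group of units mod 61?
30

61 is prime, so ord(39) divides φ(61) = 60.
Divisors of 60: 1, 2, 3, 4, 5, 6, 10, 12, 15, 20, 30, 60.
Repeated squaring: 39^1 ≡ 39, 39^2 ≡ 57, 39^4 ≡ 16, 39^8 ≡ 12, 39^16 ≡ 22, 39^32 ≡ 57 (mod 61).
Test 39^d mod 61 for each divisor d in increasing order:
39^1 ≡ 39
39^2 ≡ 57
39^3 = 39^2·39^1 ≡ 27
39^4 ≡ 16
39^5 = 39^4·39^1 ≡ 14
39^6 = 39^4·39^2 ≡ 58
39^10 = 39^8·39^2 ≡ 13
39^12 = 39^8·39^4 ≡ 9
39^15 = 39^8·39^4·39^2·39^1 ≡ 60
39^20 = 39^16·39^4 ≡ 47
39^30 = 39^16·39^8·39^4·39^2 ≡ 1  ← first divisor giving 1
The order is 30.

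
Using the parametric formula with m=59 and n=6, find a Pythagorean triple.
(3445, 708, 3517)

Euclid's formula: a = m² - n², b = 2mn, c = m² + n²
m = 59, n = 6
a = 59² - 6² = 3481 - 36 = 3445
b = 2 × 59 × 6 = 708
c = 59² + 6² = 3481 + 36 = 3517
Verification: 3445² + 708² = 11868025 + 501264 = 12369289 = 3517² ✓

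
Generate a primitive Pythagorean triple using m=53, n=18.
(2485, 1908, 3133)

Euclid's formula: a = m² - n², b = 2mn, c = m² + n²
m = 53, n = 18
a = 53² - 18² = 2809 - 324 = 2485
b = 2 × 53 × 18 = 1908
c = 53² + 18² = 2809 + 324 = 3133
Verification: 2485² + 1908² = 6175225 + 3640464 = 9815689 = 3133² ✓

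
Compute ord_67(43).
22

67 is prime, so ord(43) divides φ(67) = 66.
Divisors of 66: 1, 2, 3, 6, 11, 22, 33, 66.
Repeated squaring: 43^1 ≡ 43, 43^2 ≡ 40, 43^4 ≡ 59, 43^8 ≡ 64, 43^16 ≡ 9, 43^32 ≡ 14, 43^64 ≡ 62 (mod 67).
Test 43^d mod 67 for each divisor d in increasing order:
43^1 ≡ 43
43^2 ≡ 40
43^3 = 43^2·43^1 ≡ 45
43^6 = 43^4·43^2 ≡ 15
43^11 = 43^8·43^2·43^1 ≡ 66
43^22 = 43^16·43^4·43^2 ≡ 1  ← first divisor giving 1
The order is 22.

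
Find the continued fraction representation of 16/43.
[0; 2, 1, 2, 5]

Euclidean algorithm steps:
16 = 0 × 43 + 16
43 = 2 × 16 + 11
16 = 1 × 11 + 5
11 = 2 × 5 + 1
5 = 5 × 1 + 0
Continued fraction: [0; 2, 1, 2, 5]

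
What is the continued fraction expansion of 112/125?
[0; 1, 8, 1, 1, 1, 1, 2]

Euclidean algorithm steps:
112 = 0 × 125 + 112
125 = 1 × 112 + 13
112 = 8 × 13 + 8
13 = 1 × 8 + 5
8 = 1 × 5 + 3
5 = 1 × 3 + 2
3 = 1 × 2 + 1
2 = 2 × 1 + 0
Continued fraction: [0; 1, 8, 1, 1, 1, 1, 2]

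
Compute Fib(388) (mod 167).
81

Matrix identity: Q^n = [[F_(n+1), F_n], [F_n, F_(n-1)]] with Q = [[1,1],[1,0]].
n = 388 = 110000100₂. Square-and-multiply, entries mod 167:
Q^1 = [[1,1],[1,0]]
Q^3 = (Q^1)²·Q = [[3,2],[2,1]]
Q^6 = (Q^3)² = [[13,8],[8,5]]
Q^12 = (Q^6)² = [[66,144],[144,89]]
Q^24 = (Q^12)² = [[42,109],[109,100]]
Q^48 = (Q^24)² = [[118,114],[114,4]]
Q^97 = (Q^48)²·Q = [[80,33],[33,47]]
Q^194 = (Q^97)² = [[141,16],[16,125]]
Q^388 = (Q^194)² = [[97,81],[81,16]]
F_388 mod 167 = Q^388[0][1] = 81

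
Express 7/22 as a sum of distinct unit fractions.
1/4 + 1/15 + 1/660

Greedy algorithm:
7/22: ceiling(22/7) = 4, use 1/4
3/44: ceiling(44/3) = 15, use 1/15
1/660: ceiling(660/1) = 660, use 1/660
Result: 7/22 = 1/4 + 1/15 + 1/660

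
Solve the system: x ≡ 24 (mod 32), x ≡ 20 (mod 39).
1112

Using Chinese Remainder Theorem:
M = 32 × 39 = 1248
M1 = 39, M2 = 32
y1 = 39^(-1) mod 32 = 23
y2 = 32^(-1) mod 39 = 11
x = (24×39×23 + 20×32×11) mod 1248 = 1112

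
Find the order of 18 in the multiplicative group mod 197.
196

197 is prime, so ord(18) divides φ(197) = 196.
Divisors of 196: 1, 2, 4, 7, 14, 28, 49, 98, 196.
Repeated squaring: 18^1 ≡ 18, 18^2 ≡ 127, 18^4 ≡ 172, 18^8 ≡ 34, 18^16 ≡ 171, 18^32 ≡ 85, 18^64 ≡ 133, 18^128 ≡ 156 (mod 197).
Test 18^d mod 197 for each divisor d in increasing order:
18^1 ≡ 18
18^2 ≡ 127
18^4 ≡ 172
18^7 = 18^4·18^2·18^1 ≡ 177
18^14 = 18^8·18^4·18^2 ≡ 6
18^28 = 18^16·18^8·18^4 ≡ 36
18^49 = 18^32·18^16·18^1 ≡ 14
18^98 = 18^64·18^32·18^2 ≡ 196
18^196 = 18^128·18^64·18^4 ≡ 1  ← first divisor giving 1
The order is 196.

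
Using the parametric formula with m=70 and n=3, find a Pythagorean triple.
(4891, 420, 4909)

Euclid's formula: a = m² - n², b = 2mn, c = m² + n²
m = 70, n = 3
a = 70² - 3² = 4900 - 9 = 4891
b = 2 × 70 × 3 = 420
c = 70² + 3² = 4900 + 9 = 4909
Verification: 4891² + 420² = 23921881 + 176400 = 24098281 = 4909² ✓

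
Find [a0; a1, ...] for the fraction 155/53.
[2; 1, 12, 4]

Euclidean algorithm steps:
155 = 2 × 53 + 49
53 = 1 × 49 + 4
49 = 12 × 4 + 1
4 = 4 × 1 + 0
Continued fraction: [2; 1, 12, 4]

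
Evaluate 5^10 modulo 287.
163

Repeated squaring. Binary of 10 = 1010.
5^1 ≡ 5 (mod 287); 5^2 ≡ 25 (mod 287); 5^4 ≡ 51 (mod 287); 5^8 ≡ 18 (mod 287)
5^10 = 5^2 × 5^8 ≡ 163 (mod 287)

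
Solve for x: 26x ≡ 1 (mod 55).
36

gcd(26, 55) = 1, so the inverse exists.
Extended Euclidean algorithm on (55, 26):
55 = 2 × 26 + 3  ⟹  3 = (1)·55 + (-2)·26
26 = 8 × 3 + 2  ⟹  2 = (-8)·55 + (17)·26
3 = 1 × 2 + 1  ⟹  1 = (9)·55 + (-19)·26
So (-19)·26 ≡ 1 (mod 55), i.e. 26^(-1) ≡ -19 ≡ 36 (mod 55).
Check: 26 × 36 = 936 ≡ 1 (mod 55)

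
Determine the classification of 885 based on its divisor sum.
deficient

Proper divisors of 885: sum = 1 + 3 + 5 + 15 + 59 + 177 + 295 = 555
Since 555 < 885, 885 is deficient.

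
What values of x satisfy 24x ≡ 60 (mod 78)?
x ≡ 9 (mod 13)

gcd(24, 78) = 6, which divides 60, so solutions exist.
Divide through by 6: 4x ≡ 10 (mod 13).
Find 4^(-1) mod 13 by the extended Euclidean algorithm:
13 = 3 × 4 + 1  ⟹  1 = (1)·13 + (-3)·4
So (-3)·4 ≡ 1 (mod 13), i.e. 4^(-1) ≡ -3 ≡ 10 (mod 13).
x ≡ 10 × 10 = 100 ≡ 9 (mod 13).
Check: 24 × 9 = 216 ≡ 60 (mod 78).
x ≡ 9 (mod 13), giving 6 solutions mod 78.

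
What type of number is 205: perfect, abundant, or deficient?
deficient

Proper divisors of 205: sum = 1 + 5 + 41 = 47
Since 47 < 205, 205 is deficient.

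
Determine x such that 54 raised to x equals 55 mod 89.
22

Baby-step giant-step with step n = ⌈√89⌉ = 10.
Baby steps 54^j mod 89 (j:value) for j=0..9: 0:1, 1:54, 2:68, 3:23, 4:85, 5:51, 6:84, 7:86, 8:16, 9:63.
Giant-step multiplier: 54^(-10) ≡ 54^(88-10) = 54^78 ≡ 49 (mod 89).
Giant steps γ_i = 55·49^i mod 89: γ_0=55, γ_1=25, γ_2=68 (in table at j=2).
x = i·n + j = 2·10 + 2 = 22.
Check: 54^22 ≡ 55 (mod 89).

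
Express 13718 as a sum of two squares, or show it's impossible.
Not possible

Factorization: 13718 = 2 × 19^3
By Fermat: n is sum of two squares iff every prime p ≡ 3 (mod 4) appears to even power.
Prime(s) ≡ 3 (mod 4) with odd exponent: [(19, 3)]
Therefore 13718 cannot be expressed as a² + b².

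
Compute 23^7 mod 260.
127

Repeated squaring. Binary of 7 = 111.
23^1 ≡ 23 (mod 260); 23^2 ≡ 9 (mod 260); 23^4 ≡ 81 (mod 260)
23^7 = 23^1 × 23^2 × 23^4 ≡ 127 (mod 260)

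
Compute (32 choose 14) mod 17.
15

Using Lucas' theorem:
Write n=32 and k=14 in base 17:
n in base 17: [1, 15]
k in base 17: [0, 14]
C(32,14) mod 17 = ∏ C(n_i, k_i) mod 17
Digit binomials (mod 17): C(1,0) = 1; C(15,14) = 15
Product: 1 × 15 = 15 ≡ 15 (mod 17)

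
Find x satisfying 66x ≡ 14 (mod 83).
x ≡ 48 (mod 83)

gcd(66, 83) = 1, which divides 14, so solutions exist.
Find 66^(-1) mod 83 by the extended Euclidean algorithm:
83 = 1 × 66 + 17  ⟹  17 = (1)·83 + (-1)·66
66 = 3 × 17 + 15  ⟹  15 = (-3)·83 + (4)·66
17 = 1 × 15 + 2  ⟹  2 = (4)·83 + (-5)·66
15 = 7 × 2 + 1  ⟹  1 = (-31)·83 + (39)·66
So (39)·66 ≡ 1 (mod 83), i.e. 66^(-1) ≡ 39 (mod 83).
x ≡ 39 × 14 = 546 ≡ 48 (mod 83).
Check: 66 × 48 = 3168 ≡ 14 (mod 83).
Unique solution: x ≡ 48 (mod 83)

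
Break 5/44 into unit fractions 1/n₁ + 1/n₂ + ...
1/9 + 1/396

Greedy algorithm:
5/44: ceiling(44/5) = 9, use 1/9
1/396: ceiling(396/1) = 396, use 1/396
Result: 5/44 = 1/9 + 1/396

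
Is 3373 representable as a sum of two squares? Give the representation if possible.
3² + 58² (a=3, b=58)

Factorization: 3373 = 3373
By Fermat: n is sum of two squares iff every prime p ≡ 3 (mod 4) appears to even power.
All primes ≡ 3 (mod 4) appear to even power.
Search a = 0, 1, 2, … for 3373 - a² a perfect square: first hit at a = 3: 3373 - 9 = 3364 = 58².
3373 = 3² + 58² = 9 + 3364 ✓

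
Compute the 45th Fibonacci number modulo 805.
485

Matrix identity: Q^n = [[F_(n+1), F_n], [F_n, F_(n-1)]] with Q = [[1,1],[1,0]].
n = 45 = 101101₂. Square-and-multiply, entries mod 805:
Q^1 = [[1,1],[1,0]]
Q^2 = (Q^1)² = [[2,1],[1,1]]
Q^5 = (Q^2)²·Q = [[8,5],[5,3]]
Q^11 = (Q^5)²·Q = [[144,89],[89,55]]
Q^22 = (Q^11)² = [[482,1],[1,481]]
Q^45 = (Q^22)²·Q = [[643,485],[485,158]]
F_45 mod 805 = Q^45[0][1] = 485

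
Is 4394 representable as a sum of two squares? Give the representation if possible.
13² + 65² (a=13, b=65)

Factorization: 4394 = 2 × 13^3
By Fermat: n is sum of two squares iff every prime p ≡ 3 (mod 4) appears to even power.
All primes ≡ 3 (mod 4) appear to even power.
Search a = 0, 1, 2, … for 4394 - a² a perfect square: first hit at a = 13: 4394 - 169 = 4225 = 65².
4394 = 13² + 65² = 169 + 4225 ✓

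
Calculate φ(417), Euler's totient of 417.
276

417 = 3 × 139
φ(n) = n × ∏(1 - 1/p) for each prime p dividing n
φ(417) = 417 × (1 - 1/3) × (1 - 1/139) = 276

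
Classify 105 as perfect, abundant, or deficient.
deficient

Proper divisors of 105: sum = 1 + 3 + 5 + 7 + 15 + 21 + 35 = 87
Since 87 < 105, 105 is deficient.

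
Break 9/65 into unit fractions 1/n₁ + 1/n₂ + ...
1/8 + 1/75 + 1/7800

Greedy algorithm:
9/65: ceiling(65/9) = 8, use 1/8
7/520: ceiling(520/7) = 75, use 1/75
1/7800: ceiling(7800/1) = 7800, use 1/7800
Result: 9/65 = 1/8 + 1/75 + 1/7800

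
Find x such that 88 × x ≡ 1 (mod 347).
209

gcd(88, 347) = 1, so the inverse exists.
Extended Euclidean algorithm on (347, 88):
347 = 3 × 88 + 83  ⟹  83 = (1)·347 + (-3)·88
88 = 1 × 83 + 5  ⟹  5 = (-1)·347 + (4)·88
83 = 16 × 5 + 3  ⟹  3 = (17)·347 + (-67)·88
5 = 1 × 3 + 2  ⟹  2 = (-18)·347 + (71)·88
3 = 1 × 2 + 1  ⟹  1 = (35)·347 + (-138)·88
So (-138)·88 ≡ 1 (mod 347), i.e. 88^(-1) ≡ -138 ≡ 209 (mod 347).
Check: 88 × 209 = 18392 ≡ 1 (mod 347)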